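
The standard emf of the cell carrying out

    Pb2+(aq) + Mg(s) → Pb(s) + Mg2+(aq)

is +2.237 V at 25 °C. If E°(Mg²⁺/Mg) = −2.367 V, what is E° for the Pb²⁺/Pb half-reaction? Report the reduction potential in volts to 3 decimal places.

In the reaction as written the Pb²⁺/Pb couple is reduced (cathode) and Mg²⁺/Mg is oxidized (anode), so E°cell = E°(Pb²⁺/Pb) − E°(Mg²⁺/Mg).
E°(Pb²⁺/Pb) = E°cell + E°(anode) = +2.237 + (−2.367) = −0.130 V.

−0.130 V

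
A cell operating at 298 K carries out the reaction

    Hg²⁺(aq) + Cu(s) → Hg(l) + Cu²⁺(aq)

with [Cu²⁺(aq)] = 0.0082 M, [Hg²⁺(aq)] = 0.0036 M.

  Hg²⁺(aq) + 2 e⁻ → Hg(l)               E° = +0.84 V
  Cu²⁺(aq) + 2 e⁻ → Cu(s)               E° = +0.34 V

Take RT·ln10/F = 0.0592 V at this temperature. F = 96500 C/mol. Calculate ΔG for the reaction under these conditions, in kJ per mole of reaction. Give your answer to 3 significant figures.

−94.5 kJ/mol

E°cell = +0.84 − (+0.34) = +0.50 V; the balanced reaction transfers n = 2 electrons.
Here Q = [Cu²⁺(aq)] / [Hg²⁺(aq)] = 2.28 (log Q = 0.358), giving E = +0.50 − (0.0592/2)·(0.358) = +0.4894 V.
Finally ΔG = −nFE = −(2)(96500 C/mol)(+0.4894 V) = −94.5 kJ/mol.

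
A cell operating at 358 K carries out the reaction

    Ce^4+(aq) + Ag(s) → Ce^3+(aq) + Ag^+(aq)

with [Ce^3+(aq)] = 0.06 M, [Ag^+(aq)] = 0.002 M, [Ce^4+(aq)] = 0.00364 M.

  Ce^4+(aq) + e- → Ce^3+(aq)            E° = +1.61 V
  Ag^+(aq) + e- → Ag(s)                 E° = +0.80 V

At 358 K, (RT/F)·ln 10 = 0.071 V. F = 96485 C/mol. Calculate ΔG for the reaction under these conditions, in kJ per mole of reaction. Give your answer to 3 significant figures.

−88.3 kJ/mol

E°cell = +1.61 − (+0.80) = +0.81 V; the balanced reaction transfers n = 1 electron.
Here Q = ([Ce^3+(aq)]·[Ag^+(aq)]) / [Ce^4+(aq)] = 0.033 (log Q = −1.482), giving E = +0.81 − (0.071/1)·(−1.482) = +0.9152 V.
Finally ΔG = −nFE = −(1)(96485 C/mol)(+0.9152 V) = −88.3 kJ/mol.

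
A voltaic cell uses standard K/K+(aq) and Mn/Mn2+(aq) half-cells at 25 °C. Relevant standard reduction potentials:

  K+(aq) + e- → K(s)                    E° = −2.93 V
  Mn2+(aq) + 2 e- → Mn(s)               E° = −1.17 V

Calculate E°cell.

+1.76 V

The Mn²⁺/Mn couple has the higher E°, so Mn ion is reduced (cathode) and K is oxidized (anode).
E°cell = E°(cathode) − E°(anode) = −1.17 − (−2.93) = +1.76 V.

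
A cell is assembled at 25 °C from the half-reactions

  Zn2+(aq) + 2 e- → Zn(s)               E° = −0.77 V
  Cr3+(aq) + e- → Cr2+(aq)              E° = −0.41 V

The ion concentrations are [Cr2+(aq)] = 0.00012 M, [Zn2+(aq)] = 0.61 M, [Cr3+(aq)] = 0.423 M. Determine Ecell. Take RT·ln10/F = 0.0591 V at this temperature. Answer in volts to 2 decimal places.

Cr³⁺/Cr²⁺ is reduced (cathode, E° = −0.41 V) and Zn²⁺/Zn is oxidized (anode).
E°cell = −0.41 − (−0.77) = +0.36 V, with n = 2 electrons transferred.
The balanced reaction is 2 Cr3+(aq) + Zn(s) → 2 Cr2+(aq) + Zn2+(aq), so Q = ([Cr2+(aq)]^2·[Zn2+(aq)]) / [Cr3+(aq)]^2 = 4.91×10^−8 and log Q = −7.309.
Applying E = E° − (RT ln10/nF)·log Q gives +0.36 − (0.0591/2)(−7.309) = +0.58 V.

+0.58 V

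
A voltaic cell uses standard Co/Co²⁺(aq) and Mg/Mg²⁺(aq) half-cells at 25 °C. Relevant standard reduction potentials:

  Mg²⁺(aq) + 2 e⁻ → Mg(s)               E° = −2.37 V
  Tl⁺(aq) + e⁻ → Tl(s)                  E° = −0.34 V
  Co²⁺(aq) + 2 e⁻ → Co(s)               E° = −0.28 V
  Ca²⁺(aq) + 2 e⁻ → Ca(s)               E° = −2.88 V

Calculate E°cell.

The Co²⁺/Co couple has the higher E°, so Co ion is reduced (cathode) and Mg is oxidized (anode).
E°cell = E°(cathode) − E°(anode) = −0.28 − (−2.37) = +2.09 V.

+2.09 V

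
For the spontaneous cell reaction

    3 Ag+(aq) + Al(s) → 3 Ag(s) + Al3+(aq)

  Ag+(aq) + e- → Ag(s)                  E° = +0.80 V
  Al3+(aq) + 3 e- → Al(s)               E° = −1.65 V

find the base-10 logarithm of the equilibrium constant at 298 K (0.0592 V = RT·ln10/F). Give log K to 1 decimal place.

The Ag⁺/Ag couple is reduced (cathode); E°cell = +0.80 − (−1.65) = +2.45 V with n = 3.
At equilibrium E = 0, so log K = nE°cell / 0.0592 = (3)(+2.45) / 0.0592 = 124.2.

log K = 124.2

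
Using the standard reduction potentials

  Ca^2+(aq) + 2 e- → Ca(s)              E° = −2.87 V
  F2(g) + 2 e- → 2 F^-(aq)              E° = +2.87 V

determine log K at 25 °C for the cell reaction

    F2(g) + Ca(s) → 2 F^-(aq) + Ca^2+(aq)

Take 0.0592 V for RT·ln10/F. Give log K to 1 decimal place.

log K = 193.9

The F₂/F⁻ couple is reduced (cathode); E°cell = +2.87 − (−2.87) = +5.74 V with n = 2.
At equilibrium E = 0, so log K = nE°cell / 0.0592 = (2)(+5.74) / 0.0592 = 193.9.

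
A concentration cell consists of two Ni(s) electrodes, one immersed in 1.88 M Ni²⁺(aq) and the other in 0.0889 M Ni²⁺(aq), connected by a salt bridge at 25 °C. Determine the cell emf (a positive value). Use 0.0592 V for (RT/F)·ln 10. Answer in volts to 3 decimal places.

For a concentration cell E°cell = 0, since both electrodes use the same couple.
The compartment with the higher Ni²⁺(aq) concentration (1.88 M) acts as the cathode; ions are reduced there and produced at the dilute (0.0889 M) anode.
With n = 2, Ecell = −(0.0592/2)·log([dilute]/[conc]) = −(0.0592/2)·log(0.0889/1.88) = +0.039 V.

0.039 V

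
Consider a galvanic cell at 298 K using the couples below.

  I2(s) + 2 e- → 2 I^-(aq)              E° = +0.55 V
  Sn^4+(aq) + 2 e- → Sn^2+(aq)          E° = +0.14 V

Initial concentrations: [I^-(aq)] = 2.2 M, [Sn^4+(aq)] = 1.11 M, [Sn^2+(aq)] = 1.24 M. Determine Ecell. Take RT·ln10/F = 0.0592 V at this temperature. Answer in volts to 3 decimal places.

Since E°(I₂/I⁻) > E°(Sn⁴⁺/Sn²⁺), I₂/I⁻ serves as the cathode.
E°cell = E°cat − E°an = +0.55 − (+0.14) = +0.41 V; n = 2.
Balancing gives I2(s) + Sn^2+(aq) → 2 I^-(aq) + Sn^4+(aq); hence Q = ([I^-(aq)]^2·[Sn^4+(aq)]) / [Sn^2+(aq)] = 4.33 (log Q = 0.637).
E = E° − (0.0592/n)·log Q = +0.41 − (0.0592/2)(0.637) = +0.391 V.

+0.391 V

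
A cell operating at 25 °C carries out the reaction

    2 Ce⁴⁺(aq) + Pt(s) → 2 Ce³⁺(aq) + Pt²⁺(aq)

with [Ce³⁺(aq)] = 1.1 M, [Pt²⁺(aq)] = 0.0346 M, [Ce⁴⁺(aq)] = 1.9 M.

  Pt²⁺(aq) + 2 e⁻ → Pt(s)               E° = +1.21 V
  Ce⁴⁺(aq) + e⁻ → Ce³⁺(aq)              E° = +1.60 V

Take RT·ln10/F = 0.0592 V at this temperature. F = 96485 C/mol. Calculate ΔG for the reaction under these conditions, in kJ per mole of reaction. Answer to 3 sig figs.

−86.3 kJ/mol

The standard cell potential is +1.60 − (+1.21) = +0.39 V, with n = 2 electrons in the balanced equation.
The reaction quotient is ([Ce³⁺(aq)]^2·[Pt²⁺(aq)]) / [Ce⁴⁺(aq)]^2 = 0.0116; by Nernst, E = +0.39 − (0.0592/2)(−1.936) = +0.4473 V.
Then ΔG = −nFE = −2 × 96485 × +0.4473 J/mol = −86.3 kJ/mol.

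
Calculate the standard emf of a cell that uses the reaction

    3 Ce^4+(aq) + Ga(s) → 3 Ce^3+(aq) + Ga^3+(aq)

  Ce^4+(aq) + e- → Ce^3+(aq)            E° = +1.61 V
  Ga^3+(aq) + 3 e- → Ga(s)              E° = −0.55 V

In the reaction as written, Ce^4+(aq) is reduced (cathode) and Ga^3+(aq) is produced by oxidation at the anode.
E°cell = E°(cathode) − E°(anode) = +1.61 − (−0.55) = +2.16 V.

+2.16 V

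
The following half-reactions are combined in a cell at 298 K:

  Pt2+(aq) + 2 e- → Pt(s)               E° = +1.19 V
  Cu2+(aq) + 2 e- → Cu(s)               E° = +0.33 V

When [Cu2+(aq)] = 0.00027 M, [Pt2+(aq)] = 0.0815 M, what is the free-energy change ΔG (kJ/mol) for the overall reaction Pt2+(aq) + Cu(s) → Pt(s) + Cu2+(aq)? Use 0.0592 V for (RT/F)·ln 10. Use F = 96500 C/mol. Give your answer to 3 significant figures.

−180 kJ/mol

E°cell = +1.19 − (+0.33) = +0.86 V; the balanced reaction transfers n = 2 electrons.
The reaction quotient is [Cu2+(aq)] / [Pt2+(aq)] = 0.00331; by Nernst, E = +0.86 − (0.0592/2)(−2.480) = +0.9334 V.
Finally ΔG = −nFE = −(2)(96500 C/mol)(+0.9334 V) = −180 kJ/mol.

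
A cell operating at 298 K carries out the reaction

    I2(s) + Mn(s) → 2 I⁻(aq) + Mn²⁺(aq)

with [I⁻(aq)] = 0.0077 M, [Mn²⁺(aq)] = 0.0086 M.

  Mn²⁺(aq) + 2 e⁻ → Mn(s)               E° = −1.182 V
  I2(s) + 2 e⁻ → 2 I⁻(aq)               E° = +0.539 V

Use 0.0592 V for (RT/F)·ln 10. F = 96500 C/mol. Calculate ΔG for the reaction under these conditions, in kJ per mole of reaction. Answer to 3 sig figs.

E°cell = +0.539 − (−1.182) = +1.721 V; the balanced reaction transfers n = 2 electrons.
The reaction quotient is [I⁻(aq)]^2·[Mn²⁺(aq)] = 5.1×10^−7; by Nernst, E = +1.721 − (0.0592/2)(−6.293) = +1.9073 V.
ΔG = −nFE = −(2)(96500)(+1.9073) J/mol = −368 kJ/mol.

−368 kJ/mol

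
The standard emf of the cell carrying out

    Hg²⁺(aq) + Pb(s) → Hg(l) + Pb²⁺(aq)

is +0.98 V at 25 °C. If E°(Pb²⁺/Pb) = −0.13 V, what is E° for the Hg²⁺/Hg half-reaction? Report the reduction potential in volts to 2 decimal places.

In the reaction as written the Hg²⁺/Hg couple is reduced (cathode) and Pb²⁺/Pb is oxidized (anode), so E°cell = E°(Hg²⁺/Hg) − E°(Pb²⁺/Pb).
E°(Hg²⁺/Hg) = E°cell + E°(anode) = +0.98 + (−0.13) = +0.85 V.

+0.85 V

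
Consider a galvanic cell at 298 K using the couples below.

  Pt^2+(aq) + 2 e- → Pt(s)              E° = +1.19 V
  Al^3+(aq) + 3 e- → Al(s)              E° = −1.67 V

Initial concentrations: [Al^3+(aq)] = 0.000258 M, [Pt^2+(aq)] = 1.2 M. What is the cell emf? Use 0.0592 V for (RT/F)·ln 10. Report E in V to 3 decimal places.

+2.933 V

Since E°(Pt²⁺/Pt) > E°(Al³⁺/Al), Pt²⁺/Pt serves as the cathode.
E°cell = E°cat − E°an = +1.19 − (−1.67) = +2.86 V; n = 6.
Balancing gives 3 Pt^2+(aq) + 2 Al(s) → 3 Pt(s) + 2 Al^3+(aq); hence Q = [Al^3+(aq)]^2 / [Pt^2+(aq)]^3 = 3.85×10^−8 (log Q = −7.414).
E = E° − (0.0592/n)·log Q = +2.86 − (0.0592/6)(−7.414) = +2.933 V.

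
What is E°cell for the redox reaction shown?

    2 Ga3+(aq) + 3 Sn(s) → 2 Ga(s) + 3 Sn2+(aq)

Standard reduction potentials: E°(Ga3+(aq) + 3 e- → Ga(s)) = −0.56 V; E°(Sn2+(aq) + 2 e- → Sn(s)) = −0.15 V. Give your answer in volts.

In the reaction as written, Ga3+(aq) is reduced (cathode) and Sn2+(aq) is produced by oxidation at the anode.
E°cell = E°(cathode) − E°(anode) = −0.56 − (−0.15) = −0.41 V.

−0.41 V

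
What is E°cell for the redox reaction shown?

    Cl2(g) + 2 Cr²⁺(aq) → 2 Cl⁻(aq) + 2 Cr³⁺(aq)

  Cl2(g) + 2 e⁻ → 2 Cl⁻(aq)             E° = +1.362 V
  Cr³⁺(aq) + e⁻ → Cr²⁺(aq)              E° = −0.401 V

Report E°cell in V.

Cl2(g) gains electrons, so the Cl₂/Cl⁻ couple is the cathode; the Cr³⁺/Cr²⁺ couple is the anode.
E°cell = E°(cathode) − E°(anode) = +1.362 − (−0.401) = +1.763 V.

+1.763 V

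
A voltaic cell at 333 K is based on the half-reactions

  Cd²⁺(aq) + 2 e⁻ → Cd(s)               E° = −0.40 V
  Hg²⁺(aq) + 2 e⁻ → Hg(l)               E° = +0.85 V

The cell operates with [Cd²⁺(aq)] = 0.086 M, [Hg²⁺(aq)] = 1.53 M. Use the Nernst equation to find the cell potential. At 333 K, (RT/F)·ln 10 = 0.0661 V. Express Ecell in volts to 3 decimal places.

The Hg²⁺/Hg couple has the more positive E°, so it is the cathode; Cd²⁺/Cd is the anode.
The standard potential is +0.85 − (−0.40) = +1.25 V and the balanced reaction transfers n = 2 electrons.
For the overall reaction Hg²⁺(aq) + Cd(s) → Hg(l) + Cd²⁺(aq), Q = [Cd²⁺(aq)] / [Hg²⁺(aq)] = 0.0562, giving log Q = −1.250.
Applying E = E° − (RT ln10/nF)·log Q gives +1.25 − (0.0661/2)(−1.250) = +1.291 V.

+1.291 V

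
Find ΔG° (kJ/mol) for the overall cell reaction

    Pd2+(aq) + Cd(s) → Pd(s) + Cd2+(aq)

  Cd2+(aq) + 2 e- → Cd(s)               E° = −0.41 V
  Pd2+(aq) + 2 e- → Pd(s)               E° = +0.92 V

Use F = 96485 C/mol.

In the reaction as written Pd2+(aq) is reduced, so the Pd²⁺/Pd couple is the cathode and Cd²⁺/Cd is the anode.
E°cell = +0.92 − (−0.41) = +1.33 V; balancing electrons gives n = 2.
ΔG° = −nFE°cell = −(2)(96485)(+1.33) J/mol = −257 kJ/mol.

−257 kJ/mol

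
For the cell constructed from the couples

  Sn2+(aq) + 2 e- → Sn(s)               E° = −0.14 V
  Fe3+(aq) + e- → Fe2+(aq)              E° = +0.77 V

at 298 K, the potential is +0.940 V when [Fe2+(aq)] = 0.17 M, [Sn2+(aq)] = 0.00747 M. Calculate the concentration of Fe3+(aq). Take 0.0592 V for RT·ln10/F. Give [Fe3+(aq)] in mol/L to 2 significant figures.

0.047 M

Fe³⁺/Fe²⁺ is the cathode (higher E°); E°cell = +0.77 − (−0.14) = +0.91 V with n = 2.
From the Nernst equation, log Q = n(E° − E)/0.0592 = 2·(+0.91 − (+0.940))/0.0592 = −1.014.
Balancing electrons gives 2 Fe3+(aq) + Sn(s) → 2 Fe2+(aq) + Sn2+(aq); thus Q = ([Fe2+(aq)]^2·[Sn2+(aq)]) / [Fe3+(aq)]^2.
Substituting the known concentrations and solving, log [Fe3+(aq)] = −1.326 and [Fe3+(aq)] = 0.047 M.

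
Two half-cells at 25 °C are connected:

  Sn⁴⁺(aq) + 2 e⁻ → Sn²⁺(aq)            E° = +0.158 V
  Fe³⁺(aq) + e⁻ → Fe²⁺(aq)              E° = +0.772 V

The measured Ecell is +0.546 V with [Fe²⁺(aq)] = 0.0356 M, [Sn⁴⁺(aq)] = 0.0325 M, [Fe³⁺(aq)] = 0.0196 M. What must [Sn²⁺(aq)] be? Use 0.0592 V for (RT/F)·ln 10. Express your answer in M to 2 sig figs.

The Fe³⁺/Fe²⁺ couple has the larger reduction potential, so it is the cathode: E°cell = +0.772 − (+0.158) = +0.614 V and n = 2.
Rearranging E = E° − (0.0592/n)·log Q gives log Q = 2(+0.614 − (+0.546))/0.0592 = 2.297.
For 2 Fe³⁺(aq) + Sn²⁺(aq) → 2 Fe²⁺(aq) + Sn⁴⁺(aq), the reaction quotient is Q = ([Fe²⁺(aq)]^2·[Sn⁴⁺(aq)]) / ([Fe³⁺(aq)]^2·[Sn²⁺(aq)]).
Solving for the unknown gives log [Sn²⁺(aq)] = −3.267, so [Sn²⁺(aq)] ≈ 0.00054 M.

0.00054 M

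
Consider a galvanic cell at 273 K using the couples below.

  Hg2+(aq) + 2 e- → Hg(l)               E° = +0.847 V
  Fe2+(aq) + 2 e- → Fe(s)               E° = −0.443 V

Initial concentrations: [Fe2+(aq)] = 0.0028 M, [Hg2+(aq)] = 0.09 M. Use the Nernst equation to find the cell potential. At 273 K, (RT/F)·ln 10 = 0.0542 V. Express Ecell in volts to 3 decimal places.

Hg²⁺/Hg is reduced (cathode, E° = +0.847 V) and Fe²⁺/Fe is oxidized (anode).
E°cell = +0.847 − (−0.443) = +1.290 V, with n = 2 electrons transferred.
For the overall reaction Hg2+(aq) + Fe(s) → Hg(l) + Fe2+(aq), Q = [Fe2+(aq)] / [Hg2+(aq)] = 0.0311, giving log Q = −1.507.
Applying E = E° − (RT ln10/nF)·log Q gives +1.290 − (0.0542/2)(−1.507) = +1.331 V.

+1.331 V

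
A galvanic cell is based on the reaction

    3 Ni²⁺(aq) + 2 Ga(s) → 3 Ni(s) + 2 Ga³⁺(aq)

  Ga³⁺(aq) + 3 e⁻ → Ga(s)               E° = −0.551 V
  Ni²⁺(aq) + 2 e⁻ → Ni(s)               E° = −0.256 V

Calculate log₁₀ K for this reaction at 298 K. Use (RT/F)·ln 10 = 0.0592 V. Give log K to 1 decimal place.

The Ni²⁺/Ni couple is reduced (cathode); E°cell = −0.256 − (−0.551) = +0.295 V with n = 6.
At equilibrium E = 0, so log K = nE°cell / 0.0592 = (6)(+0.295) / 0.0592 = 29.9.

log K = 29.9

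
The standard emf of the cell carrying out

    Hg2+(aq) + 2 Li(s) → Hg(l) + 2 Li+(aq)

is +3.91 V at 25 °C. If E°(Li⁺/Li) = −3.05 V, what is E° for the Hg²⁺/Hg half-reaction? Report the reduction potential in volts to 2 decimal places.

In the reaction as written the Hg²⁺/Hg couple is reduced (cathode) and Li⁺/Li is oxidized (anode), so E°cell = E°(Hg²⁺/Hg) − E°(Li⁺/Li).
E°(Hg²⁺/Hg) = E°cell + E°(anode) = +3.91 + (−3.05) = +0.86 V.

+0.86 V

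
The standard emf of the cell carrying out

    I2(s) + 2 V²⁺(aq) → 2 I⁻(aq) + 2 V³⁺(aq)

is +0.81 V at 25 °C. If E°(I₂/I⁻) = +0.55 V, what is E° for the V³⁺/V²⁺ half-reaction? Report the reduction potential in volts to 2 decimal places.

−0.26 V

In the reaction as written the I₂/I⁻ couple is reduced (cathode) and V³⁺/V²⁺ is oxidized (anode), so E°cell = E°(I₂/I⁻) − E°(V³⁺/V²⁺).
E°(V³⁺/V²⁺) = E°(cathode) − E°cell = +0.55 − (+0.81) = −0.26 V.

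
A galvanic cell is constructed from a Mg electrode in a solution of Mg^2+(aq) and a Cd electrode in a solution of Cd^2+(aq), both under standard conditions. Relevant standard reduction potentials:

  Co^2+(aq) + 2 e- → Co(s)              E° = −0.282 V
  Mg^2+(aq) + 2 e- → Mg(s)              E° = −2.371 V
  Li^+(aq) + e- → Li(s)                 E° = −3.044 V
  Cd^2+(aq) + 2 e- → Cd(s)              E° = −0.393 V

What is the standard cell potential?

The Cd²⁺/Cd couple has the higher E°, so Cd ion is reduced (cathode) and Mg is oxidized (anode).
E°cell = E°(cathode) − E°(anode) = −0.393 − (−2.371) = +1.978 V.

+1.978 V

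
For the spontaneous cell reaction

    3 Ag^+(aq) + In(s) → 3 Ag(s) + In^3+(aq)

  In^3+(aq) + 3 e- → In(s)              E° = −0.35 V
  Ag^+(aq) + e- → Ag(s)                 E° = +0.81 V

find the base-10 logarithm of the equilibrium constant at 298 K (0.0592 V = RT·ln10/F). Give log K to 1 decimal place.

log K = 58.8

The Ag⁺/Ag couple is reduced (cathode); E°cell = +0.81 − (−0.35) = +1.16 V with n = 3.
At equilibrium E = 0, so log K = nE°cell / 0.0592 = (3)(+1.16) / 0.0592 = 58.8.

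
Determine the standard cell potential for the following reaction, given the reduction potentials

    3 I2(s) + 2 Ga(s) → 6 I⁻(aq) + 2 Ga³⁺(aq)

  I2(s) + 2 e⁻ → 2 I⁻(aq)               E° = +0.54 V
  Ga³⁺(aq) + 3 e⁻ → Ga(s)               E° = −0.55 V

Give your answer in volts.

+1.09 V

I2(s) gains electrons, so the I₂/I⁻ couple is the cathode; the Ga³⁺/Ga couple is the anode.
E°cell = E°(cathode) − E°(anode) = +0.54 − (−0.55) = +1.09 V.
The positive value indicates the reaction is spontaneous as written.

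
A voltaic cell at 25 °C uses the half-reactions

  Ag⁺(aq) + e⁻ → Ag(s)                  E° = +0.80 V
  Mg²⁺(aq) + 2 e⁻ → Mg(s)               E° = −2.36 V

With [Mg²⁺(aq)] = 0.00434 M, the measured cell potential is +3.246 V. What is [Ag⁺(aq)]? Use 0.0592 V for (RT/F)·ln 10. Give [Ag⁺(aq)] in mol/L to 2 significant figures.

1.9 M

The Ag⁺/Ag couple has the larger reduction potential, so it is the cathode: E°cell = +0.80 − (−2.36) = +3.16 V and n = 2.
Rearranging E = E° − (0.0592/n)·log Q gives log Q = 2(+3.16 − (+3.246))/0.0592 = −2.905.
For 2 Ag⁺(aq) + Mg(s) → 2 Ag(s) + Mg²⁺(aq), the reaction quotient is Q = [Mg²⁺(aq)] / [Ag⁺(aq)]^2.
Solving for the unknown gives log [Ag⁺(aq)] = 0.271, so [Ag⁺(aq)] ≈ 1.9 M.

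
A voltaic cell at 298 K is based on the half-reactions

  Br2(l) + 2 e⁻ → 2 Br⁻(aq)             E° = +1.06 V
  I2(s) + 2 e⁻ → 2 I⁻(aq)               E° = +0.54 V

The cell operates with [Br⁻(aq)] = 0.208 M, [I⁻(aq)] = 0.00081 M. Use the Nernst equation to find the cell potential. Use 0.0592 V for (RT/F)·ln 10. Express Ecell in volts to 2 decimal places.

Br₂/Br⁻ is reduced (cathode, E° = +1.06 V) and I₂/I⁻ is oxidized (anode).
E°cell = +1.06 − (+0.54) = +0.52 V, with n = 2 electrons transferred.
The balanced reaction is Br2(l) + 2 I⁻(aq) → 2 Br⁻(aq) + I2(s), so Q = [Br⁻(aq)]^2 / [I⁻(aq)]^2 = 6.59×10^4 and log Q = 4.819.
E = E° − (0.0592/n)·log Q = +0.52 − (0.0592/2)(4.819) = +0.38 V.

+0.38 V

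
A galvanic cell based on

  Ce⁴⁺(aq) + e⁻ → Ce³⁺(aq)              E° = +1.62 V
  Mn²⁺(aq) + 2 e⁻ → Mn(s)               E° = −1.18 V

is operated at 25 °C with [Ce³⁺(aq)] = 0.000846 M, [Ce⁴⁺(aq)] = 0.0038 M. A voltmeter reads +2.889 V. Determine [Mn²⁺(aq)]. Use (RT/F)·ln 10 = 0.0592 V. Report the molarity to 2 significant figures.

Ce⁴⁺/Ce³⁺ is the cathode (higher E°); E°cell = +1.62 − (−1.18) = +2.80 V with n = 2.
Since E = E° − (0.0592/n)·log Q, log Q = n(E° − E)/0.0592 = −3.007.
The balanced reaction is 2 Ce⁴⁺(aq) + Mn(s) → 2 Ce³⁺(aq) + Mn²⁺(aq), so Q = ([Ce³⁺(aq)]^2·[Mn²⁺(aq)]) / [Ce⁴⁺(aq)]^2.
Substituting the known concentrations and solving, log [Mn²⁺(aq)] = −1.702 and [Mn²⁺(aq)] = 0.020 M.

0.020 M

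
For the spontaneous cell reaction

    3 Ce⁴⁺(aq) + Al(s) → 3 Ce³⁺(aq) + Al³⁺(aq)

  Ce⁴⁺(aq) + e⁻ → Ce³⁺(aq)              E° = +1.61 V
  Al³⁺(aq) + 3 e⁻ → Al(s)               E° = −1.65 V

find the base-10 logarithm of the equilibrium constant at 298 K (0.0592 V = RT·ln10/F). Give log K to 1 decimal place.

log K = 165.2

The Ce⁴⁺/Ce³⁺ couple is reduced (cathode); E°cell = +1.61 − (−1.65) = +3.26 V with n = 3.
At equilibrium E = 0, so log K = nE°cell / 0.0592 = (3)(+3.26) / 0.0592 = 165.2.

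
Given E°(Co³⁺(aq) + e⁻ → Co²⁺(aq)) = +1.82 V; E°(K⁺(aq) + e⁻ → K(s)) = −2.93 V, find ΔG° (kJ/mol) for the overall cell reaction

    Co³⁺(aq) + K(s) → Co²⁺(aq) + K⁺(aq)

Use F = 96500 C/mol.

−458 kJ/mol

In the reaction as written Co³⁺(aq) is reduced, so the Co³⁺/Co²⁺ couple is the cathode and K⁺/K is the anode.
E°cell = +1.82 − (−2.93) = +4.75 V; balancing electrons gives n = 1.
ΔG° = −nFE°cell = −(1)(96500)(+4.75) J/mol = −458 kJ/mol.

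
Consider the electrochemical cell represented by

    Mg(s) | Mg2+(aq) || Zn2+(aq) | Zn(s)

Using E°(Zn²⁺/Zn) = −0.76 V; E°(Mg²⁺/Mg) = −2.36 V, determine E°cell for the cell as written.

+1.60 V

By convention the left-hand electrode in cell notation is the anode (oxidation) and the right-hand electrode is the cathode (reduction).
E°cell = E°(right) − E°(left) = −0.76 − (−2.36) = +1.60 V.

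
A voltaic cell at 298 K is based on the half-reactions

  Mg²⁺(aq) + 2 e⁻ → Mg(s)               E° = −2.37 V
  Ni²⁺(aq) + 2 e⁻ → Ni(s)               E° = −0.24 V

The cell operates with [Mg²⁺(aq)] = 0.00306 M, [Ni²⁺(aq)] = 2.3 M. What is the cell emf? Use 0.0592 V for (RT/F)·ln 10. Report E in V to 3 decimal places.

The Ni²⁺/Ni couple has the more positive E°, so it is the cathode; Mg²⁺/Mg is the anode.
E°cell = −0.24 − (−2.37) = +2.13 V, with n = 2 electrons transferred.
Balancing gives Ni²⁺(aq) + Mg(s) → Ni(s) + Mg²⁺(aq); hence Q = [Mg²⁺(aq)] / [Ni²⁺(aq)] = 0.00133 (log Q = −2.876).
E = E° − (0.0592/n)·log Q = +2.13 − (0.0592/2)(−2.876) = +2.215 V.

+2.215 V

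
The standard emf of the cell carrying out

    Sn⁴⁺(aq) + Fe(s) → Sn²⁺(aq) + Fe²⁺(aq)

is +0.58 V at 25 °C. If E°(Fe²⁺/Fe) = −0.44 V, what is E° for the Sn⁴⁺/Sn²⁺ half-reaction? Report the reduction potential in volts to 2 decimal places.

+0.14 V

In the reaction as written the Sn⁴⁺/Sn²⁺ couple is reduced (cathode) and Fe²⁺/Fe is oxidized (anode), so E°cell = E°(Sn⁴⁺/Sn²⁺) − E°(Fe²⁺/Fe).
E°(Sn⁴⁺/Sn²⁺) = E°cell + E°(anode) = +0.58 + (−0.44) = +0.14 V.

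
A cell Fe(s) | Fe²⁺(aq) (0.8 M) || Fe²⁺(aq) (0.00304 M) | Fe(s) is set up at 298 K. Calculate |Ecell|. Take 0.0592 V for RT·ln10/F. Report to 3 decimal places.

For a concentration cell E°cell = 0, since both electrodes use the same couple.
The compartment with the higher Fe²⁺(aq) concentration (0.8 M) acts as the cathode; ions are reduced there and produced at the dilute (0.00304 M) anode.
With n = 2, Ecell = −(0.0592/2)·log([dilute]/[conc]) = −(0.0592/2)·log(0.00304/0.8) = +0.072 V.

0.072 V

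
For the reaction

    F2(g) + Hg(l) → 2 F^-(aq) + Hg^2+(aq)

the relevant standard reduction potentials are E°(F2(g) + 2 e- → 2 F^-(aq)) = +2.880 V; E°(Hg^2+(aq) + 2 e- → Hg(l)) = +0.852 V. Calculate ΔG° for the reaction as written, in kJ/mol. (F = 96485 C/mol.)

−391 kJ/mol

In the reaction as written F2(g) is reduced, so the F₂/F⁻ couple is the cathode and Hg²⁺/Hg is the anode.
E°cell = +2.880 − (+0.852) = +2.028 V; balancing electrons gives n = 2.
ΔG° = −nFE°cell = −(2)(96485)(+2.028) J/mol = −391 kJ/mol.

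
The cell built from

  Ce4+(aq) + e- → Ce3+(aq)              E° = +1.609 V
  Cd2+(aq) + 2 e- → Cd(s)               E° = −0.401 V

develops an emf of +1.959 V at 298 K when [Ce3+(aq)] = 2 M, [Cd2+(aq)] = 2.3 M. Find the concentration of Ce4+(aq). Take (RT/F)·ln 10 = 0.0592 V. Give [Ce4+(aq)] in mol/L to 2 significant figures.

With Ce⁴⁺/Ce³⁺ at the cathode and Cd²⁺/Cd at the anode, E°cell = +1.609 − (−0.401) = +2.010 V (n = 2).
From the Nernst equation, log Q = n(E° − E)/0.0592 = 2·(+2.010 − (+1.959))/0.0592 = 1.723.
Balancing electrons gives 2 Ce4+(aq) + Cd(s) → 2 Ce3+(aq) + Cd2+(aq); thus Q = ([Ce3+(aq)]^2·[Cd2+(aq)]) / [Ce4+(aq)]^2.
Isolating [Ce4+(aq)] in Q = 10^{1.723} yields log [Ce4+(aq)] = −0.380, i.e. 0.42 M.

0.42 M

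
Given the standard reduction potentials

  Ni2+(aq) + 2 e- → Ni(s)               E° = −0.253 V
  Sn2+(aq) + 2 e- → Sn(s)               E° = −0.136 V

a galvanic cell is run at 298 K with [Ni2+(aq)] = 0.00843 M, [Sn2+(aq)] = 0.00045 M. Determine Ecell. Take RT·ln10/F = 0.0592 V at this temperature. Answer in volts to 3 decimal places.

+0.079 V

Since E°(Sn²⁺/Sn) > E°(Ni²⁺/Ni), Sn²⁺/Sn serves as the cathode.
E°cell = E°cat − E°an = −0.136 − (−0.253) = +0.117 V; n = 2.
The balanced reaction is Sn2+(aq) + Ni(s) → Sn(s) + Ni2+(aq), so Q = [Ni2+(aq)] / [Sn2+(aq)] = 18.7 and log Q = 1.273.
Applying E = E° − (RT ln10/nF)·log Q gives +0.117 − (0.0592/2)(1.273) = +0.079 V.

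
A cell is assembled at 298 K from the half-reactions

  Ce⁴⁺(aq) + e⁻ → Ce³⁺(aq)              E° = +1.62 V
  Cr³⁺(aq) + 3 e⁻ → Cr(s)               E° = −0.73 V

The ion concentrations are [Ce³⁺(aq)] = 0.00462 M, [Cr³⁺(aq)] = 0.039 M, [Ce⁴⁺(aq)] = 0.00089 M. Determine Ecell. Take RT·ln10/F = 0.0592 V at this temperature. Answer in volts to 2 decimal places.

+2.34 V

Since E°(Ce⁴⁺/Ce³⁺) > E°(Cr³⁺/Cr), Ce⁴⁺/Ce³⁺ serves as the cathode.
E°cell = E°cat − E°an = +1.62 − (−0.73) = +2.35 V; n = 3.
The balanced reaction is 3 Ce⁴⁺(aq) + Cr(s) → 3 Ce³⁺(aq) + Cr³⁺(aq), so Q = ([Ce³⁺(aq)]^3·[Cr³⁺(aq)]) / [Ce⁴⁺(aq)]^3 = 5.46 and log Q = 0.737.
By the Nernst equation, E = +2.35 − (0.0592/3)·(0.737) = +2.34 V.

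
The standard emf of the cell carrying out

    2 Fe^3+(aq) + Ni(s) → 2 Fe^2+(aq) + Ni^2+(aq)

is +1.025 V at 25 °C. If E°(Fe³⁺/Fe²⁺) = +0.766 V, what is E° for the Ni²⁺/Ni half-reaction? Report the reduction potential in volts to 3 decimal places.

In the reaction as written the Fe³⁺/Fe²⁺ couple is reduced (cathode) and Ni²⁺/Ni is oxidized (anode), so E°cell = E°(Fe³⁺/Fe²⁺) − E°(Ni²⁺/Ni).
E°(Ni²⁺/Ni) = E°(cathode) − E°cell = +0.766 − (+1.025) = −0.259 V.

−0.259 V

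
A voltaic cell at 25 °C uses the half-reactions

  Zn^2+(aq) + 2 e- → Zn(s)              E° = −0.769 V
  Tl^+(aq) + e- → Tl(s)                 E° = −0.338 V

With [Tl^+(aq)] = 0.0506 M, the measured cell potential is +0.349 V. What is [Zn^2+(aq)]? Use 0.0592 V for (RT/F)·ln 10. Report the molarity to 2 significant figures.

Tl⁺/Tl is the cathode (higher E°); E°cell = −0.338 − (−0.769) = +0.431 V with n = 2.
Rearranging E = E° − (0.0592/n)·log Q gives log Q = 2(+0.431 − (+0.349))/0.0592 = 2.770.
For 2 Tl^+(aq) + Zn(s) → 2 Tl(s) + Zn^2+(aq), the reaction quotient is Q = [Zn^2+(aq)] / [Tl^+(aq)]^2.
Solving for the unknown gives log [Zn^2+(aq)] = 0.178, so [Zn^2+(aq)] ≈ 1.5 M.

1.5 M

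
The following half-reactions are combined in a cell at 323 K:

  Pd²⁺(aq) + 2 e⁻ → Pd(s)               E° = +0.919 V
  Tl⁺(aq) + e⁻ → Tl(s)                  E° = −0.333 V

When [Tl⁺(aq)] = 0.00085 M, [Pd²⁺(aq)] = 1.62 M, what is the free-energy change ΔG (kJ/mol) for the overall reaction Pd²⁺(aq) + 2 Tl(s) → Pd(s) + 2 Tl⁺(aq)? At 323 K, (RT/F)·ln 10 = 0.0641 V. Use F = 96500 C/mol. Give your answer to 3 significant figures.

−281 kJ/mol

The standard cell potential is +0.919 − (−0.333) = +1.252 V, with n = 2 electrons in the balanced equation.
The reaction quotient is [Tl⁺(aq)]^2 / [Pd²⁺(aq)] = 4.46×10^−7; by Nernst, E = +1.252 − (0.0641/2)(−6.351) = +1.4555 V.
ΔG = −nFE = −(2)(96500)(+1.4555) J/mol = −281 kJ/mol.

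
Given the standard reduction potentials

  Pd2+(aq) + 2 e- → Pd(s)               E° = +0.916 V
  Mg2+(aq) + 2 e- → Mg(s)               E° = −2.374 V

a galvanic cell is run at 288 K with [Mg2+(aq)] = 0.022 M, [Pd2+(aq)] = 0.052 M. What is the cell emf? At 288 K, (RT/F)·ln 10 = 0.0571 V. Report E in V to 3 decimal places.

+3.301 V

Pd²⁺/Pd is reduced (cathode, E° = +0.916 V) and Mg²⁺/Mg is oxidized (anode).
E°cell = E°cat − E°an = +0.916 − (−2.374) = +3.290 V; n = 2.
For the overall reaction Pd2+(aq) + Mg(s) → Pd(s) + Mg2+(aq), Q = [Mg2+(aq)] / [Pd2+(aq)] = 0.423, giving log Q = −0.374.
By the Nernst equation, E = +3.290 − (0.0571/2)·(−0.374) = +3.301 V.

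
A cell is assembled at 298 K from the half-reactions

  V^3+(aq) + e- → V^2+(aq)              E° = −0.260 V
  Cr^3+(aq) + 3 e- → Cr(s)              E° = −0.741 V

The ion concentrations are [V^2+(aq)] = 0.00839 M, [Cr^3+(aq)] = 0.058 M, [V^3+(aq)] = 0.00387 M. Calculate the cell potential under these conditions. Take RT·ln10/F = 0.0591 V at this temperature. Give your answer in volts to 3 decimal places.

The V³⁺/V²⁺ couple has the more positive E°, so it is the cathode; Cr³⁺/Cr is the anode.
The standard potential is −0.260 − (−0.741) = +0.481 V and the balanced reaction transfers n = 3 electrons.
For the overall reaction 3 V^3+(aq) + Cr(s) → 3 V^2+(aq) + Cr^3+(aq), Q = ([V^2+(aq)]^3·[Cr^3+(aq)]) / [V^3+(aq)]^3 = 0.591, giving log Q = −0.228.
By the Nernst equation, E = +0.481 − (0.0591/3)·(−0.228) = +0.485 V.

+0.485 V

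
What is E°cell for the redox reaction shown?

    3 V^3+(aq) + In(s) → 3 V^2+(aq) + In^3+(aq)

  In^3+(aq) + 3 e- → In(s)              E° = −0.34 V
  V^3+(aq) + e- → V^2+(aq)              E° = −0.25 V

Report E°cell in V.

+0.09 V

In the reaction as written, V^3+(aq) is reduced (cathode) and In^3+(aq) is produced by oxidation at the anode.
E°cell = E°(cathode) − E°(anode) = −0.25 − (−0.34) = +0.09 V.
The positive value indicates the reaction is spontaneous as written.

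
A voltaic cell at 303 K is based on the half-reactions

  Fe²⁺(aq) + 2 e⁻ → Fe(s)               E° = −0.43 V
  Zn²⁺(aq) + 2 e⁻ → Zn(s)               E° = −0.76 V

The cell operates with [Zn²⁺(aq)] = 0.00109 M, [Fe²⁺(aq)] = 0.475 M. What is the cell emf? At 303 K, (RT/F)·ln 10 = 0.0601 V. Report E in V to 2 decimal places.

+0.41 V

Fe²⁺/Fe is reduced (cathode, E° = −0.43 V) and Zn²⁺/Zn is oxidized (anode).
E°cell = E°cat − E°an = −0.43 − (−0.76) = +0.33 V; n = 2.
The balanced reaction is Fe²⁺(aq) + Zn(s) → Fe(s) + Zn²⁺(aq), so Q = [Zn²⁺(aq)] / [Fe²⁺(aq)] = 0.00229 and log Q = −2.639.
Applying E = E° − (RT ln10/nF)·log Q gives +0.33 − (0.0601/2)(−2.639) = +0.41 V.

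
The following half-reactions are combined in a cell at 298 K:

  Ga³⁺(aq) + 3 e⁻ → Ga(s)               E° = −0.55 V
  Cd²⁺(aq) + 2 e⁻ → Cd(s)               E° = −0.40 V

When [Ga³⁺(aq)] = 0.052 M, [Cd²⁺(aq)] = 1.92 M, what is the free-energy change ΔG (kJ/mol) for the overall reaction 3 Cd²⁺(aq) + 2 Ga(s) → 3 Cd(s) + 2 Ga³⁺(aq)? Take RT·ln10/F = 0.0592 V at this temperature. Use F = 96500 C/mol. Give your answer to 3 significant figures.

−106 kJ/mol

With Cd²⁺/Cd reduced at the cathode, E°cell = −0.40 − (−0.55) = +0.15 V and n = 6.
Q = [Ga³⁺(aq)]^2 / [Cd²⁺(aq)]^3 = 0.000382, so log Q = −3.418 and E = +0.15 − (0.0592/6)(−3.418) = +0.1837 V.
Finally ΔG = −nFE = −(6)(96500 C/mol)(+0.1837 V) = −106 kJ/mol.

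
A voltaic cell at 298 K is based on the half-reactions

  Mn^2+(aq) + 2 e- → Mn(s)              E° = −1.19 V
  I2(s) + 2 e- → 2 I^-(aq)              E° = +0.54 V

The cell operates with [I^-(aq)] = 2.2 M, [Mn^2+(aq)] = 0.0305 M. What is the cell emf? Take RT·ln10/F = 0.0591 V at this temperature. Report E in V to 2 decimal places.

I₂/I⁻ is reduced (cathode, E° = +0.54 V) and Mn²⁺/Mn is oxidized (anode).
E°cell = E°cat − E°an = +0.54 − (−1.19) = +1.73 V; n = 2.
For the overall reaction I2(s) + Mn(s) → 2 I^-(aq) + Mn^2+(aq), Q = [I^-(aq)]^2·[Mn^2+(aq)] = 0.148, giving log Q = −0.831.
Applying E = E° − (RT ln10/nF)·log Q gives +1.73 − (0.0591/2)(−0.831) = +1.75 V.

+1.75 V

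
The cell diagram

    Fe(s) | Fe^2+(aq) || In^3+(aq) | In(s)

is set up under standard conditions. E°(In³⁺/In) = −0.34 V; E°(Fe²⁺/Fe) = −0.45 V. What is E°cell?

+0.11 V

By convention the left-hand electrode in cell notation is the anode (oxidation) and the right-hand electrode is the cathode (reduction).
E°cell = E°(right) − E°(left) = −0.34 − (−0.45) = +0.11 V.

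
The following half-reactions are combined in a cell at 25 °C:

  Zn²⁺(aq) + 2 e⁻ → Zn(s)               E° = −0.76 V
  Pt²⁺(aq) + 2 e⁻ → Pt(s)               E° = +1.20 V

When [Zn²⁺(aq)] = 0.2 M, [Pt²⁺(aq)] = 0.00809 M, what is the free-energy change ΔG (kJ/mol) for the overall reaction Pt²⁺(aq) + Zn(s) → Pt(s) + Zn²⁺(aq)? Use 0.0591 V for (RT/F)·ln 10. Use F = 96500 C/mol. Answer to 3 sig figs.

With Pt²⁺/Pt reduced at the cathode, E°cell = +1.20 − (−0.76) = +1.96 V and n = 2.
Q = [Zn²⁺(aq)] / [Pt²⁺(aq)] = 24.7, so log Q = 1.393 and E = +1.96 − (0.0591/2)(1.393) = +1.9188 V.
Finally ΔG = −nFE = −(2)(96500 C/mol)(+1.9188 V) = −370 kJ/mol.

−370 kJ/mol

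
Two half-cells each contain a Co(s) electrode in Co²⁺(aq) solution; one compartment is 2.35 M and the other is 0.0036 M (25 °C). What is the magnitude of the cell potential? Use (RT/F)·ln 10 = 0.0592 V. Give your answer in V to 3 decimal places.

0.083 V

For a concentration cell E°cell = 0, since both electrodes use the same couple.
The compartment with the higher Co²⁺(aq) concentration (2.35 M) acts as the cathode; ions are reduced there and produced at the dilute (0.0036 M) anode.
With n = 2, Ecell = −(0.0592/2)·log([dilute]/[conc]) = −(0.0592/2)·log(0.0036/2.35) = +0.083 V.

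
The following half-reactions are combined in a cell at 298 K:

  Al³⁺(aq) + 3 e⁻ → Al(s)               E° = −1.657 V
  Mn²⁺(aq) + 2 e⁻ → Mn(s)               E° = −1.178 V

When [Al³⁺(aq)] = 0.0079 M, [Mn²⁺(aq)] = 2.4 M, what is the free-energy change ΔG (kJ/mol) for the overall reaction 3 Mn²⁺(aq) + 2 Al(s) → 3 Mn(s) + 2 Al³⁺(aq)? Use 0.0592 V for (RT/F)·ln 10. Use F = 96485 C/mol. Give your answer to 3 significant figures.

−308 kJ/mol

With Mn²⁺/Mn reduced at the cathode, E°cell = −1.178 − (−1.657) = +0.479 V and n = 6.
Q = [Al³⁺(aq)]^2 / [Mn²⁺(aq)]^3 = 4.51×10^−6, so log Q = −5.345 and E = +0.479 − (0.0592/6)(−5.345) = +0.5317 V.
Then ΔG = −nFE = −6 × 96485 × +0.5317 J/mol = −308 kJ/mol.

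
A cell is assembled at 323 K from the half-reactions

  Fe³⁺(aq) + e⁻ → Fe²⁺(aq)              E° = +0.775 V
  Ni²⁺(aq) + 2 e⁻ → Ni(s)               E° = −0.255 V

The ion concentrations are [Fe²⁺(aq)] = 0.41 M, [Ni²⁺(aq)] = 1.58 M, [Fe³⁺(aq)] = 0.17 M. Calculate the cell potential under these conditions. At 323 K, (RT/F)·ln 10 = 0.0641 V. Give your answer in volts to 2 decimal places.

The Fe³⁺/Fe²⁺ couple has the more positive E°, so it is the cathode; Ni²⁺/Ni is the anode.
The standard potential is +0.775 − (−0.255) = +1.030 V and the balanced reaction transfers n = 2 electrons.
The balanced reaction is 2 Fe³⁺(aq) + Ni(s) → 2 Fe²⁺(aq) + Ni²⁺(aq), so Q = ([Fe²⁺(aq)]^2·[Ni²⁺(aq)]) / [Fe³⁺(aq)]^2 = 9.19 and log Q = 0.963.
Applying E = E° − (RT ln10/nF)·log Q gives +1.030 − (0.0641/2)(0.963) = +1.00 V.

+1.00 V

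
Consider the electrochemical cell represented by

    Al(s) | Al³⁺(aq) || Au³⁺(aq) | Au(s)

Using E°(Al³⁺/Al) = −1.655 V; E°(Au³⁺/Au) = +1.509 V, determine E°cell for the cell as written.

+3.164 V

By convention the left-hand electrode in cell notation is the anode (oxidation) and the right-hand electrode is the cathode (reduction).
E°cell = E°(right) − E°(left) = +1.509 − (−1.655) = +3.164 V.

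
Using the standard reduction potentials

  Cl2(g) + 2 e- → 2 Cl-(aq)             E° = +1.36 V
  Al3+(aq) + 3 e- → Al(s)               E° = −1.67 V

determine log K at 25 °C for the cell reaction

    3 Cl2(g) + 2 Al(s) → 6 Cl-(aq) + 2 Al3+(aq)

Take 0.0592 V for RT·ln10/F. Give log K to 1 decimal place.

log K = 307.1

The Cl₂/Cl⁻ couple is reduced (cathode); E°cell = +1.36 − (−1.67) = +3.03 V with n = 6.
At equilibrium E = 0, so log K = nE°cell / 0.0592 = (6)(+3.03) / 0.0592 = 307.1.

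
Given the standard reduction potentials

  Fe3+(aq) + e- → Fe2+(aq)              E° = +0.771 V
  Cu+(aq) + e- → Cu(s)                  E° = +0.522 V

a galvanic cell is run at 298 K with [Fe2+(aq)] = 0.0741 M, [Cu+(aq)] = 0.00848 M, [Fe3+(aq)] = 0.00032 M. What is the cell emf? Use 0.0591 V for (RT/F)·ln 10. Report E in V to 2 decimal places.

The Fe³⁺/Fe²⁺ couple has the more positive E°, so it is the cathode; Cu⁺/Cu is the anode.
The standard potential is +0.771 − (+0.522) = +0.249 V and the balanced reaction transfers n = 1 electron.
The balanced reaction is Fe3+(aq) + Cu(s) → Fe2+(aq) + Cu+(aq), so Q = ([Fe2+(aq)]·[Cu+(aq)]) / [Fe3+(aq)] = 1.96 and log Q = 0.293.
Applying E = E° − (RT ln10/nF)·log Q gives +0.249 − (0.0591/1)(0.293) = +0.23 V.

+0.23 V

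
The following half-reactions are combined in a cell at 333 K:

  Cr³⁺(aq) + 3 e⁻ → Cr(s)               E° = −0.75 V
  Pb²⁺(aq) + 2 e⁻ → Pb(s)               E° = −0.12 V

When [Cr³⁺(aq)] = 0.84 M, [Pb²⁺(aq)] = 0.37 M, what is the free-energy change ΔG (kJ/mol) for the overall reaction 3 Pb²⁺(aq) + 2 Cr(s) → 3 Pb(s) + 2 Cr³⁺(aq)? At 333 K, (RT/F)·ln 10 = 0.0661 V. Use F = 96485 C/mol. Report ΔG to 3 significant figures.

−357 kJ/mol

E°cell = −0.12 − (−0.75) = +0.63 V; the balanced reaction transfers n = 6 electrons.
The reaction quotient is [Cr³⁺(aq)]^2 / [Pb²⁺(aq)]^3 = 13.9; by Nernst, E = +0.63 − (0.0661/6)(1.144) = +0.6174 V.
Then ΔG = −nFE = −6 × 96485 × +0.6174 J/mol = −357 kJ/mol.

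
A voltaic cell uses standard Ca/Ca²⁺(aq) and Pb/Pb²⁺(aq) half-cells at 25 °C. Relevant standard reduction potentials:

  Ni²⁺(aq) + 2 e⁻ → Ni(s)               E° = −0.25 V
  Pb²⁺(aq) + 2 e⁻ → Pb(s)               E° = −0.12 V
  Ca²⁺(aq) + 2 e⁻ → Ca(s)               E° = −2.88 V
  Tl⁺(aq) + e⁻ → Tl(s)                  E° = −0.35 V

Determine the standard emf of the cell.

+2.76 V

The Pb²⁺/Pb couple has the higher E°, so Pb ion is reduced (cathode) and Ca is oxidized (anode).
E°cell = E°(cathode) − E°(anode) = −0.12 − (−2.88) = +2.76 V.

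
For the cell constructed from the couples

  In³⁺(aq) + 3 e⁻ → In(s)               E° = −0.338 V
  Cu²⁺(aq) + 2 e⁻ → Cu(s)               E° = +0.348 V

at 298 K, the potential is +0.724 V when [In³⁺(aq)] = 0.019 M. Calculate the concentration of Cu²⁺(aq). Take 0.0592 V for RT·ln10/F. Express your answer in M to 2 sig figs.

The Cu²⁺/Cu couple has the larger reduction potential, so it is the cathode: E°cell = +0.348 − (−0.338) = +0.686 V and n = 6.
From the Nernst equation, log Q = n(E° − E)/0.0592 = 6·(+0.686 − (+0.724))/0.0592 = −3.851.
For 3 Cu²⁺(aq) + 2 In(s) → 3 Cu(s) + 2 In³⁺(aq), the reaction quotient is Q = [In³⁺(aq)]^2 / [Cu²⁺(aq)]^3.
Substituting the known concentrations and solving, log [Cu²⁺(aq)] = 0.136 and [Cu²⁺(aq)] = 1.4 M.

1.4 M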